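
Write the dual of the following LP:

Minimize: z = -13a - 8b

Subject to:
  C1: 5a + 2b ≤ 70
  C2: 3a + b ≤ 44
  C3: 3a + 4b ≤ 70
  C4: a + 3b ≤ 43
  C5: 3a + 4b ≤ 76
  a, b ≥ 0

Primal min cᵀx s.t. Ax ≤ b, x ≥ 0  →  Dual max −bᵀy s.t. Aᵀy ≥ −c, y ≥ 0.

Maximize: z = -70y1 - 44y2 - 70y3 - 43y4 - 76y5

Subject to:
  5y1 + 3y2 + 3y3 + y4 + 3y5 ≥ 13
  2y1 + y2 + 4y3 + 3y4 + 4y5 ≥ 8
  y1, y2, y3, y4, y5 ≥ 0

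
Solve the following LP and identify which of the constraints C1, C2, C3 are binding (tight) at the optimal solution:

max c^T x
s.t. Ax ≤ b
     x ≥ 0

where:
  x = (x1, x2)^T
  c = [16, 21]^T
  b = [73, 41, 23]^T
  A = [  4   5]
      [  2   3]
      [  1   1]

At x1 = 7, x2 = 9, compute slack b - a·x for each constraint:
  C1: 73 − 73 = 0  (binding)
  C2: 41 − 41 = 0  (binding)
  C3: 23 − 16 = 7  (slack)

Optimal: x1 = 7, x2 = 9
Binding: C1, C2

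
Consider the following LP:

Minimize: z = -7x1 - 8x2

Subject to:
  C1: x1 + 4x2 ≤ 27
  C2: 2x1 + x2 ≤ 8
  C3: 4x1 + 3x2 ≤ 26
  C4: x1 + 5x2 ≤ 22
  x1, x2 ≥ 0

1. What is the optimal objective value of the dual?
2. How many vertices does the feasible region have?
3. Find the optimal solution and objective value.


1. -46
2. 4
3. x1 = 2, x2 = 4, z = -46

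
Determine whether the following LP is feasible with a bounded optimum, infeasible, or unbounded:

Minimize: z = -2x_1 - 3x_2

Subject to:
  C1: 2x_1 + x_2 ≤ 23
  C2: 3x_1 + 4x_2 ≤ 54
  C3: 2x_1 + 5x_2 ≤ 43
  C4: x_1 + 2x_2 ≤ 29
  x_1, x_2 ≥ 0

Feasible with a bounded optimal solution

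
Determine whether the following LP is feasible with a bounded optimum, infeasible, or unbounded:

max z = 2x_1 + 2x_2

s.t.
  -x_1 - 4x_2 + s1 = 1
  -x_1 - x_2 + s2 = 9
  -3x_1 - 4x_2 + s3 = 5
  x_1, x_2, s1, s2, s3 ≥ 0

Unbounded (objective can increase without bound)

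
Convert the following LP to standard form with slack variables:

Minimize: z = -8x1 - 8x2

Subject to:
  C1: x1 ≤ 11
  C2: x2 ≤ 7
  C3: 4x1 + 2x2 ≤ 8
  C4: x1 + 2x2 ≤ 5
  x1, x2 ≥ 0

min z = -8x1 - 8x2

s.t.
  x1 + s1 = 11
  x2 + s2 = 7
  4x1 + 2x2 + s3 = 8
  x1 + 2x2 + s4 = 5
  x1, x2, s1, s2, s3, s4 ≥ 0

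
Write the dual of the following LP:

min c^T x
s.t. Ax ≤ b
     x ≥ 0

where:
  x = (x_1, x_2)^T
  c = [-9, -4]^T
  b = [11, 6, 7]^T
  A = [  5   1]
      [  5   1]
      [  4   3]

Primal min cᵀx s.t. Ax ≤ b, x ≥ 0  →  Dual max −bᵀy s.t. Aᵀy ≥ −c, y ≥ 0.

Maximize: z = -11y1 - 6y2 - 7y3

Subject to:
  5y1 + 5y2 + 4y3 ≥ 9
  y1 + y2 + 3y3 ≥ 4
  y1, y2, y3 ≥ 0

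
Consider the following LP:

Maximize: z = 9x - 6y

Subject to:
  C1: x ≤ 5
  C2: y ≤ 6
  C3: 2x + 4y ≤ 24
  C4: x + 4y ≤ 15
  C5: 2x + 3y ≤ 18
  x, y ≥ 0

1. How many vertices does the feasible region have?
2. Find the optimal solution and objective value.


1. 4
2. x = 5, y = 0, z = 45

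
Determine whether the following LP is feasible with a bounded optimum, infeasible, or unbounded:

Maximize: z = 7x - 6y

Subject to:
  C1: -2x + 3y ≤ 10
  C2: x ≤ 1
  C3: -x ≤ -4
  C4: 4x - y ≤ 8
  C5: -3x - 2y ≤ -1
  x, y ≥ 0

Infeasible (no feasible solution exists)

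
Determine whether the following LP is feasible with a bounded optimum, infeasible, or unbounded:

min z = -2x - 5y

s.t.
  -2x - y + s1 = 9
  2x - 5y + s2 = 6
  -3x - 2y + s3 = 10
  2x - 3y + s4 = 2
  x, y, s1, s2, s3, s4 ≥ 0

Unbounded (objective can decrease without bound)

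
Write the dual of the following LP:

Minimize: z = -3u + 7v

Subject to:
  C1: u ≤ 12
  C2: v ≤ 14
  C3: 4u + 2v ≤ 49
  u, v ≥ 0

Primal min cᵀx s.t. Ax ≤ b, x ≥ 0  →  Dual max −bᵀy s.t. Aᵀy ≥ −c, y ≥ 0.

Maximize: z = -12y1 - 14y2 - 49y3

Subject to:
  y1 + 4y3 ≥ 3
  y2 + 2y3 ≥ -7
  y1, y2, y3 ≥ 0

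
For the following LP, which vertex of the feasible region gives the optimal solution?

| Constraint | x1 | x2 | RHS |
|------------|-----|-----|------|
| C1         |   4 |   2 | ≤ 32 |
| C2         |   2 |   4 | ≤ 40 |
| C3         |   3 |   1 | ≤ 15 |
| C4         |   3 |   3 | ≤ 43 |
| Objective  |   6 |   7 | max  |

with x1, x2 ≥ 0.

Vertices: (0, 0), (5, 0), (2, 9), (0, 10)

Evaluate the objective at each vertex of the feasible region:
  z(0, 0) = 0
  z(5, 0) = 30
  z(2, 9) = 75  ←
  z(0, 10) = 70
The maximum is at x1 = 2, x2 = 9.

(2, 9)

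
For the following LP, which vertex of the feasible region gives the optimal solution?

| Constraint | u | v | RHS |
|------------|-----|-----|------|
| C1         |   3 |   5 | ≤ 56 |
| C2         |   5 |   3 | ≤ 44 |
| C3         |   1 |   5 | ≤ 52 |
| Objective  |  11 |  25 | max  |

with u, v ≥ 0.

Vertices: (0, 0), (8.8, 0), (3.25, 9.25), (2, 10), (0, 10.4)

Evaluate the objective at each vertex of the feasible region:
  z(0, 0) = 0
  z(8.8, 0) = 96.8
  z(3.25, 9.25) = 267
  z(2, 10) = 272  ←
  z(0, 10.4) = 260
The maximum is at u = 2, v = 10.

(2, 10)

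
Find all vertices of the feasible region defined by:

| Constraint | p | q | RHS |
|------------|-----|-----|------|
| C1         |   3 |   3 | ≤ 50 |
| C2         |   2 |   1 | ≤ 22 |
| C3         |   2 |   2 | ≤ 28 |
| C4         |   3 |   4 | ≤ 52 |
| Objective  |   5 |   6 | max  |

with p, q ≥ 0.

(0, 0), (11, 0), (8, 6), (4, 10), (0, 13)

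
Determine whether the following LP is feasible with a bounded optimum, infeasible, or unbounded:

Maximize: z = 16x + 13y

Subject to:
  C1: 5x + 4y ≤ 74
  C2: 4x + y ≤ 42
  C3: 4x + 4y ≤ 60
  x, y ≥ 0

Feasible with a bounded optimal solution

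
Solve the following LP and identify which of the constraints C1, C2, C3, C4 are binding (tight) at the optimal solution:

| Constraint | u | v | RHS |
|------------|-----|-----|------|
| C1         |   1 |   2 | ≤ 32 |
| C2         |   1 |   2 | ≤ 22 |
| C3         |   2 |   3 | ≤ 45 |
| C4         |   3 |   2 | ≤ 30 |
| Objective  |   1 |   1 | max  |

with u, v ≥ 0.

At u = 4, v = 9, compute slack b - a·x for each constraint:
  C1: 32 − 22 = 10  (slack)
  C2: 22 − 22 = 0  (binding)
  C3: 45 − 35 = 10  (slack)
  C4: 30 − 30 = 0  (binding)

Optimal: u = 4, v = 9
Binding: C2, C4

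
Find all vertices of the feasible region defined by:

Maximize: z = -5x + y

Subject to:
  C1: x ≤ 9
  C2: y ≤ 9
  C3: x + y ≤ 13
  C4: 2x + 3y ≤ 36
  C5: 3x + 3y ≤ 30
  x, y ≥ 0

(0, 0), (9, 0), (9, 1), (1, 9), (0, 9)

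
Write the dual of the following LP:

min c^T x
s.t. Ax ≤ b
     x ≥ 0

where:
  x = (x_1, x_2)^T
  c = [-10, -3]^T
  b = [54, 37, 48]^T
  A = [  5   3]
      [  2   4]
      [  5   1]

Primal min cᵀx s.t. Ax ≤ b, x ≥ 0  →  Dual max −bᵀy s.t. Aᵀy ≥ −c, y ≥ 0.

Maximize: z = -54y1 - 37y2 - 48y3

Subject to:
  5y1 + 2y2 + 5y3 ≥ 10
  3y1 + 4y2 + y3 ≥ 3
  y1, y2, y3 ≥ 0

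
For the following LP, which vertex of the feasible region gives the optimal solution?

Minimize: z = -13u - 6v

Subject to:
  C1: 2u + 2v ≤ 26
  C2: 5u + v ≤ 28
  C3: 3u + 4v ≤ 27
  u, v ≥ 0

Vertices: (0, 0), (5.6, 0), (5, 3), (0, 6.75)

Evaluate the objective at each vertex of the feasible region:
  z(0, 0) = 0
  z(5.6, 0) = -72.8
  z(5, 3) = -83  ←
  z(0, 6.75) = -40.5
The minimum is at u = 5, v = 3.

(5, 3)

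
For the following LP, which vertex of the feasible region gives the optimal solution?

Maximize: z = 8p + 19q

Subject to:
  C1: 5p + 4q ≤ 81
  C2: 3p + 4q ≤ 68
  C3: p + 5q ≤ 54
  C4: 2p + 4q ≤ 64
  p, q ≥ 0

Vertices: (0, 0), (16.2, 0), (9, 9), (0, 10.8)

Evaluate the objective at each vertex of the feasible region:
  z(0, 0) = 0
  z(16.2, 0) = 129.6
  z(9, 9) = 243  ←
  z(0, 10.8) = 205.2
The maximum is at p = 9, q = 9.

(9, 9)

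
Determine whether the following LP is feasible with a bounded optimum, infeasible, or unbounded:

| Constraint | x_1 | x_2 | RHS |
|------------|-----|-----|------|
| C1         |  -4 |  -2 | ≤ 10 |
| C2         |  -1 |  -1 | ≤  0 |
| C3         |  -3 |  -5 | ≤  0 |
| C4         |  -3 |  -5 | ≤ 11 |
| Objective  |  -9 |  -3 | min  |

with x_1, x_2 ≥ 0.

Unbounded (objective can decrease without bound)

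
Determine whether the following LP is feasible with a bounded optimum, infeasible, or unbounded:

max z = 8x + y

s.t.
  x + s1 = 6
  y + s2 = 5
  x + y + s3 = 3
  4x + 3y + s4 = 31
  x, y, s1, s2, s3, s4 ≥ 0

Feasible with a bounded optimal solution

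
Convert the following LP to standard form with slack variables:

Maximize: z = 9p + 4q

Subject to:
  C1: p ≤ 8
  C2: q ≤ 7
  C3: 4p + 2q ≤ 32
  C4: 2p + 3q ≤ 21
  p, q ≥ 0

max z = 9p + 4q

s.t.
  p + s1 = 8
  q + s2 = 7
  4p + 2q + s3 = 32
  2p + 3q + s4 = 21
  p, q, s1, s2, s3, s4 ≥ 0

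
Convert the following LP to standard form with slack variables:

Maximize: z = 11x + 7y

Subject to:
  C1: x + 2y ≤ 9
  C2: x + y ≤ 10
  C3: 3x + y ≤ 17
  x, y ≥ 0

max z = 11x + 7y

s.t.
  x + 2y + s1 = 9
  x + y + s2 = 10
  3x + y + s3 = 17
  x, y, s1, s2, s3 ≥ 0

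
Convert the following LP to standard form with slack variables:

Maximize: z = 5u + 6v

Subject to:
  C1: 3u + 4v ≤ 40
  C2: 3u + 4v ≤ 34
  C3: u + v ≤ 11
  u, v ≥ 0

max z = 5u + 6v

s.t.
  3u + 4v + s1 = 40
  3u + 4v + s2 = 34
  u + v + s3 = 11
  u, v, s1, s2, s3 ≥ 0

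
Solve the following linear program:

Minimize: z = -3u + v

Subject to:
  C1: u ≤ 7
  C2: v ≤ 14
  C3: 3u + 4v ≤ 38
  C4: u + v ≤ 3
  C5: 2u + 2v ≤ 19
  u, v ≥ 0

Evaluate the objective at each vertex of the feasible region:
  z(0, 0) = 0
  z(3, 0) = -9  ←
  z(0, 3) = 3
The minimum is at u = 3, v = 0.

u = 3, v = 0, z = -9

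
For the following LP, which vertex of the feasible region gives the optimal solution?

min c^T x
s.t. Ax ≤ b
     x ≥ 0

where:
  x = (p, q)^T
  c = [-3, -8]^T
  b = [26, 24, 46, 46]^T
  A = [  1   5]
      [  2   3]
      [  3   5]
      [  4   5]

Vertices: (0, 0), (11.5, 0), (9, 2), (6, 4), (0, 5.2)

Evaluate the objective at each vertex of the feasible region:
  z(0, 0) = 0
  z(11.5, 0) = -34.5
  z(9, 2) = -43
  z(6, 4) = -50  ←
  z(0, 5.2) = -41.6
The minimum is at p = 6, q = 4.

(6, 4)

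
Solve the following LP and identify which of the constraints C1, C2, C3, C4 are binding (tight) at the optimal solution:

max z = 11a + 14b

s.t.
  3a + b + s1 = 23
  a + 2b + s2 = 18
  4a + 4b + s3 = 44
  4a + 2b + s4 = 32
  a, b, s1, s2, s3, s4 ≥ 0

At a = 4, b = 7, compute slack b - a·x for each constraint:
  C1: 23 − 19 = 4  (slack)
  C2: 18 − 18 = 0  (binding)
  C3: 44 − 44 = 0  (binding)
  C4: 32 − 30 = 2  (slack)

Optimal: a = 4, b = 7
Binding: C2, C3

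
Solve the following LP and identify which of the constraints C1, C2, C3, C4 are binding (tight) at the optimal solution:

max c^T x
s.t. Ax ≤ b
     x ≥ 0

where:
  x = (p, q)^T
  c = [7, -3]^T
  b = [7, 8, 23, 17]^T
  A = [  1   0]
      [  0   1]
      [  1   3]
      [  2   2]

At p = 7, q = 0, compute slack b - a·x for each constraint:
  C1: 7 − 7 = 0  (binding)
  C2: 8 − 0 = 8  (slack)
  C3: 23 − 7 = 16  (slack)
  C4: 17 − 14 = 3  (slack)

Optimal: p = 7, q = 0
Binding: C1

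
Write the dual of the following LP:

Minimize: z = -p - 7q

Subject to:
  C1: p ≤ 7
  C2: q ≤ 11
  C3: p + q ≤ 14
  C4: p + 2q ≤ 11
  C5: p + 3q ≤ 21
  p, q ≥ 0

Primal min cᵀx s.t. Ax ≤ b, x ≥ 0  →  Dual max −bᵀy s.t. Aᵀy ≥ −c, y ≥ 0.

Maximize: z = -7y1 - 11y2 - 14y3 - 11y4 - 21y5

Subject to:
  y1 + y3 + y4 + y5 ≥ 1
  y2 + y3 + 2y4 + 3y5 ≥ 7
  y1, y2, y3, y4, y5 ≥ 0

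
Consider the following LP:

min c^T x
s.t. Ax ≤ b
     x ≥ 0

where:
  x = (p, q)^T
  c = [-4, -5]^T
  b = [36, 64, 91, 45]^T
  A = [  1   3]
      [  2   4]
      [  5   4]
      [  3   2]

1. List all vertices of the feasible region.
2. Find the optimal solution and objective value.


1. (0, 0), (15, 0), (9, 9), (0, 12)
2. p = 9, q = 9, z = -81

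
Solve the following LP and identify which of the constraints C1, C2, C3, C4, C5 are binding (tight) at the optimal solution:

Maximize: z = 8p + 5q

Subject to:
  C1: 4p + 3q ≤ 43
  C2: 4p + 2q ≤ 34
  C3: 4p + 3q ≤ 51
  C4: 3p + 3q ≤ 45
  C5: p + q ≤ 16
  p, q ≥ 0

At p = 4, q = 9, compute slack b - a·x for each constraint:
  C1: 43 − 43 = 0  (binding)
  C2: 34 − 34 = 0  (binding)
  C3: 51 − 43 = 8  (slack)
  C4: 45 − 39 = 6  (slack)
  C5: 16 − 13 = 3  (slack)

Optimal: p = 4, q = 9
Binding: C1, C2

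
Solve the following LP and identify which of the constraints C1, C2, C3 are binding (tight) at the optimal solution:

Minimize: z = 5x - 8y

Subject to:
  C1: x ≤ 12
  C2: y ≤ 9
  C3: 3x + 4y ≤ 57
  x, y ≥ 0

At x = 0, y = 9, compute slack b - a·x for each constraint:
  C1: 12 − 0 = 12  (slack)
  C2: 9 − 9 = 0  (binding)
  C3: 57 − 36 = 21  (slack)

Optimal: x = 0, y = 9
Binding: C2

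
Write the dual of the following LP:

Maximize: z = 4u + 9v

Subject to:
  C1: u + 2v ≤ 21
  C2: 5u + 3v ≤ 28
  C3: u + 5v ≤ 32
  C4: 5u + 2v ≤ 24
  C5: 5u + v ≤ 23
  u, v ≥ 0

Primal max cᵀx s.t. Ax ≤ b, x ≥ 0  →  Dual min bᵀy s.t. Aᵀy ≥ c, y ≥ 0.

Minimize: z = 21y1 + 28y2 + 32y3 + 24y4 + 23y5

Subject to:
  y1 + 5y2 + y3 + 5y4 + 5y5 ≥ 4
  2y1 + 3y2 + 5y3 + 2y4 + y5 ≥ 9
  y1, y2, y3, y4, y5 ≥ 0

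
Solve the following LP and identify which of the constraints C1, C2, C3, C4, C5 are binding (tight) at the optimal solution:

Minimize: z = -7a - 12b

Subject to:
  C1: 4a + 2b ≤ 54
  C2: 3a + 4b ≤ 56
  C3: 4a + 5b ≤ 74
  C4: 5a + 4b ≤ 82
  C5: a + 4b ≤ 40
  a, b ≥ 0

At a = 8, b = 8, compute slack b - a·x for each constraint:
  C1: 54 − 48 = 6  (slack)
  C2: 56 − 56 = 0  (binding)
  C3: 74 − 72 = 2  (slack)
  C4: 82 − 72 = 10  (slack)
  C5: 40 − 40 = 0  (binding)

Optimal: a = 8, b = 8
Binding: C2, C5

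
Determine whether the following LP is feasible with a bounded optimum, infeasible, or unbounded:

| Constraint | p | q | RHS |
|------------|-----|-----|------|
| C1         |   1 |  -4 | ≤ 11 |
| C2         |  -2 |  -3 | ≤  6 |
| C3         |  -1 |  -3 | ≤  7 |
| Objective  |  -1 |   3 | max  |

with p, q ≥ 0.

Unbounded (objective can increase without bound)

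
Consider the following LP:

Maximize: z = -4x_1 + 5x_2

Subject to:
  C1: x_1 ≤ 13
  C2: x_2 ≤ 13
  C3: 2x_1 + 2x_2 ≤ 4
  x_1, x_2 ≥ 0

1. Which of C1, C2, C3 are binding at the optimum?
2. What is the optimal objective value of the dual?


1. C3
2. 10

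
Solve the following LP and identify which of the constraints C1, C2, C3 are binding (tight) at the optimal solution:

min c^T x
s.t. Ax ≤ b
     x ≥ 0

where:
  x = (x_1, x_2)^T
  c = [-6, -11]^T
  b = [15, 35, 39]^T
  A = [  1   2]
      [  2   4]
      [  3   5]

At x_1 = 3, x_2 = 6, compute slack b - a·x for each constraint:
  C1: 15 − 15 = 0  (binding)
  C2: 35 − 30 = 5  (slack)
  C3: 39 − 39 = 0  (binding)

Optimal: x_1 = 3, x_2 = 6
Binding: C1, C3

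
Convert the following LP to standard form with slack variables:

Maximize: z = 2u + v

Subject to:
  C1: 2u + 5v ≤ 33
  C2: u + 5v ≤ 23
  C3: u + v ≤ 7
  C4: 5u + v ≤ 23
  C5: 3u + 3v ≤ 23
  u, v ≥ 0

max z = 2u + v

s.t.
  2u + 5v + s1 = 33
  u + 5v + s2 = 23
  u + v + s3 = 7
  5u + v + s4 = 23
  3u + 3v + s5 = 23
  u, v, s1, s2, s3, s4, s5 ≥ 0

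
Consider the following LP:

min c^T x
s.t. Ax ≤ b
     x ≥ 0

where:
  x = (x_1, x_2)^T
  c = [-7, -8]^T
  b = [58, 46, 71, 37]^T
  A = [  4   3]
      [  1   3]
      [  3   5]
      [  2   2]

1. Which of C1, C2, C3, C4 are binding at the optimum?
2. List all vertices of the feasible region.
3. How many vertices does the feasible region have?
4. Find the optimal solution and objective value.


1. C1, C3
2. (0, 0), (14.5, 0), (7, 10), (0, 14.2)
3. 4
4. x_1 = 7, x_2 = 10, z = -129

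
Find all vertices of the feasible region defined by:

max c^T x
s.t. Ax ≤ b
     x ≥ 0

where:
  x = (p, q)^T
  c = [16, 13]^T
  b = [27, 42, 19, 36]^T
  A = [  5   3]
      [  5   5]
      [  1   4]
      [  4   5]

(0, 0), (5.4, 0), (3, 4), (0, 4.75)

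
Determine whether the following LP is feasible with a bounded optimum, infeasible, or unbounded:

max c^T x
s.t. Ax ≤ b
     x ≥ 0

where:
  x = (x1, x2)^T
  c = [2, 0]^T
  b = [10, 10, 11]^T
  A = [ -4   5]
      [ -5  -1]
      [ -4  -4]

Unbounded (objective can increase without bound)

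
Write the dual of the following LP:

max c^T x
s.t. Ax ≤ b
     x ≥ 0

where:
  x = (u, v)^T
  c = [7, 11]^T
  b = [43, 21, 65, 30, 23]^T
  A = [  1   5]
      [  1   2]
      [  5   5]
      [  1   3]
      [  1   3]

Primal max cᵀx s.t. Ax ≤ b, x ≥ 0  →  Dual min bᵀy s.t. Aᵀy ≥ c, y ≥ 0.

Minimize: z = 43y1 + 21y2 + 65y3 + 30y4 + 23y5

Subject to:
  y1 + y2 + 5y3 + y4 + y5 ≥ 7
  5y1 + 2y2 + 5y3 + 3y4 + 3y5 ≥ 11
  y1, y2, y3, y4, y5 ≥ 0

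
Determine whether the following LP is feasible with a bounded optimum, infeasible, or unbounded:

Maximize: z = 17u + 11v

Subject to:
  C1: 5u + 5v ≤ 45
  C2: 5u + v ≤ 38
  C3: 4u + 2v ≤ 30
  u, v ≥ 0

Feasible with a bounded optimal solution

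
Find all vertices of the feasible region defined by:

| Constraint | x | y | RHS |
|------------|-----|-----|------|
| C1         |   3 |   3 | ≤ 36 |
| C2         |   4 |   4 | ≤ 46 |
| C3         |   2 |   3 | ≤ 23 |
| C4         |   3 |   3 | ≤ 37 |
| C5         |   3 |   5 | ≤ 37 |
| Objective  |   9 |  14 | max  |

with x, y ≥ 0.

(0, 0), (11.5, 0), (4, 5), (0, 7.4)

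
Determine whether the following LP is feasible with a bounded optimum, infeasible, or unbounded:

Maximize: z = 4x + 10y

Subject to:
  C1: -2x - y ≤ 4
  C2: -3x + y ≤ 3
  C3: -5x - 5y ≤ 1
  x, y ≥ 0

Unbounded (objective can increase without bound)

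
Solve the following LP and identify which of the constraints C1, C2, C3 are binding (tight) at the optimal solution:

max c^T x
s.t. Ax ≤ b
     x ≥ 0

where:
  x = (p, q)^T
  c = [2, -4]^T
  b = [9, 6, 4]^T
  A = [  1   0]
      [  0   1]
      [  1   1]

At p = 4, q = 0, compute slack b - a·x for each constraint:
  C1: 9 − 4 = 5  (slack)
  C2: 6 − 0 = 6  (slack)
  C3: 4 − 4 = 0  (binding)

Optimal: p = 4, q = 0
Binding: C3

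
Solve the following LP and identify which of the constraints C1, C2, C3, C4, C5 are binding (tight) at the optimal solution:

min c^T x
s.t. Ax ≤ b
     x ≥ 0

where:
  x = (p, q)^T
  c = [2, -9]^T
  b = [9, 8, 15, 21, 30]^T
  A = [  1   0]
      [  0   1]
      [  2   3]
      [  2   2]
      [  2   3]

At p = 0, q = 5, compute slack b - a·x for each constraint:
  C1: 9 − 0 = 9  (slack)
  C2: 8 − 5 = 3  (slack)
  C3: 15 − 15 = 0  (binding)
  C4: 21 − 10 = 11  (slack)
  C5: 30 − 15 = 15  (slack)

Optimal: p = 0, q = 5
Binding: C3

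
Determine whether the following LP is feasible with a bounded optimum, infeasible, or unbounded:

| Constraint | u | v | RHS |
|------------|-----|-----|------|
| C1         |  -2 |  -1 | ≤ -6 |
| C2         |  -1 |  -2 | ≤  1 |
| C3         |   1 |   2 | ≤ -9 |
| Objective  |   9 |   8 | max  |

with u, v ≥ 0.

Infeasible (no feasible solution exists)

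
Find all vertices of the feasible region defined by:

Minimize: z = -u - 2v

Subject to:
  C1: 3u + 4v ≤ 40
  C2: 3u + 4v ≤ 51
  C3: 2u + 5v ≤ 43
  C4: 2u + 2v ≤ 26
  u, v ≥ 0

(0, 0), (13, 0), (12, 1), (4, 7), (0, 8.6)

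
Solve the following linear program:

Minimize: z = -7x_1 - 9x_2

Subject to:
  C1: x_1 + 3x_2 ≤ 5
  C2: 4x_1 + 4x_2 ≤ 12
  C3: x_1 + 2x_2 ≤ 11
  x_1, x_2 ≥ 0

Evaluate the objective at each vertex of the feasible region:
  z(0, 0) = 0
  z(3, 0) = -21
  z(2, 1) = -23  ←
  z(0, 1.667) = -15
The minimum is at x_1 = 2, x_2 = 1.

x_1 = 2, x_2 = 1, z = -23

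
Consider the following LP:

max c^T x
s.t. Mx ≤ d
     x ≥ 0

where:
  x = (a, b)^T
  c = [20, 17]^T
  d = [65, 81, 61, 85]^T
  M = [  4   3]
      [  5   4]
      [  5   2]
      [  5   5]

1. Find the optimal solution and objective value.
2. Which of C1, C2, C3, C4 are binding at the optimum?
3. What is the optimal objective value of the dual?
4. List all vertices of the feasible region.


1. a = 9, b = 8, z = 316
2. C3, C4
3. 316
4. (0, 0), (12.2, 0), (9, 8), (0, 17)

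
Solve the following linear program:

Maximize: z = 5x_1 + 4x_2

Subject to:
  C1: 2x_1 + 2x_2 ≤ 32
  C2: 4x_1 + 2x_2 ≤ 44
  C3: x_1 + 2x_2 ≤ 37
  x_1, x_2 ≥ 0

Evaluate the objective at each vertex of the feasible region:
  z(0, 0) = 0
  z(11, 0) = 55
  z(6, 10) = 70  ←
  z(0, 16) = 64
The maximum is at x_1 = 6, x_2 = 10.

x_1 = 6, x_2 = 10, z = 70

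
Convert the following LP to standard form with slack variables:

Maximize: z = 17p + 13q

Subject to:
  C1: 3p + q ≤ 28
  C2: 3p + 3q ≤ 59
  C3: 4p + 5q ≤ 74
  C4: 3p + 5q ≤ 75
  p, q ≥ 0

max z = 17p + 13q

s.t.
  3p + q + s1 = 28
  3p + 3q + s2 = 59
  4p + 5q + s3 = 74
  3p + 5q + s4 = 75
  p, q, s1, s2, s3, s4 ≥ 0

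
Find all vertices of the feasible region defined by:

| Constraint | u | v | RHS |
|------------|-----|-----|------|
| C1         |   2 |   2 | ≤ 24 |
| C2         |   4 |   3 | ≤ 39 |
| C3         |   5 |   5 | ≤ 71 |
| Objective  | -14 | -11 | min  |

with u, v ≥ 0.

(0, 0), (9.75, 0), (3, 9), (0, 12)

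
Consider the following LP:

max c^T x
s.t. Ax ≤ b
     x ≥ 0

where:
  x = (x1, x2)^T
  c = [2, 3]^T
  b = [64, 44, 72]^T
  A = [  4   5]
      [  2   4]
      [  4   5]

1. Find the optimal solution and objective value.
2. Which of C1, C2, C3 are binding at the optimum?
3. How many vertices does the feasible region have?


1. x1 = 6, x2 = 8, z = 36
2. C1, C2
3. 4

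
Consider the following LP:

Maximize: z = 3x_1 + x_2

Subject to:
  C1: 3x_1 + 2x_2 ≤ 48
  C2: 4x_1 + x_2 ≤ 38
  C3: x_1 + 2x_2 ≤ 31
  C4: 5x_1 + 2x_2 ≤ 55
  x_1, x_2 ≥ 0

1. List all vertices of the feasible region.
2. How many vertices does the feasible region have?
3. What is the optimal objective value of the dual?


1. (0, 0), (9.5, 0), (7, 10), (6, 12.5), (0, 15.5)
2. 5
3. 31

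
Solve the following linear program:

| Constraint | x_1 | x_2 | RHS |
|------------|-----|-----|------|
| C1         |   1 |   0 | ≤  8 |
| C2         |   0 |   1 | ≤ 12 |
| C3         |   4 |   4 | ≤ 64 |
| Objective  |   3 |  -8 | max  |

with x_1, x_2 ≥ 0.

Evaluate the objective at each vertex of the feasible region:
  z(0, 0) = 0
  z(8, 0) = 24  ←
  z(8, 8) = -40
  z(4, 12) = -84
  z(0, 12) = -96
The maximum is at x_1 = 8, x_2 = 0.

x_1 = 8, x_2 = 0, z = 24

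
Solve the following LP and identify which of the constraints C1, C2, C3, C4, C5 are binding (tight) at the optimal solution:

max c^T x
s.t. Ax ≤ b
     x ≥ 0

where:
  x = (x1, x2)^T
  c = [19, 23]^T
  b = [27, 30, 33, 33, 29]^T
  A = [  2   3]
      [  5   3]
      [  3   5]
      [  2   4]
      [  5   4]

At x1 = 1, x2 = 6, compute slack b - a·x for each constraint:
  C1: 27 − 20 = 7  (slack)
  C2: 30 − 23 = 7  (slack)
  C3: 33 − 33 = 0  (binding)
  C4: 33 − 26 = 7  (slack)
  C5: 29 − 29 = 0  (binding)

Optimal: x1 = 1, x2 = 6
Binding: C3, C5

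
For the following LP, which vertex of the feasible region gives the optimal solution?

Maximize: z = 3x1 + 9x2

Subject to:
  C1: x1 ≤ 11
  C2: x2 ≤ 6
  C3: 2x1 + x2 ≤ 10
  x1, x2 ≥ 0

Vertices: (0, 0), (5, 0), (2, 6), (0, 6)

Evaluate the objective at each vertex of the feasible region:
  z(0, 0) = 0
  z(5, 0) = 15
  z(2, 6) = 60  ←
  z(0, 6) = 54
The maximum is at x1 = 2, x2 = 6.

(2, 6)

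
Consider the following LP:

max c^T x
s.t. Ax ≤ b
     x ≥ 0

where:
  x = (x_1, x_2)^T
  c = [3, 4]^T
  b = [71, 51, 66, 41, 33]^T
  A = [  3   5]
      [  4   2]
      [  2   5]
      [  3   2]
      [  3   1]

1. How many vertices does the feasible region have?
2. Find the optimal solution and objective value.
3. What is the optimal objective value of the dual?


1. 6
2. x_1 = 7, x_2 = 10, z = 61
3. 61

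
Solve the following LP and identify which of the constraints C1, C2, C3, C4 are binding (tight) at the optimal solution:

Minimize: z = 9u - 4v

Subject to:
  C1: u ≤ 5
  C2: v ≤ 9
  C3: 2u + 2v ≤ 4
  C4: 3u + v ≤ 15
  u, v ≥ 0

At u = 0, v = 2, compute slack b - a·x for each constraint:
  C1: 5 − 0 = 5  (slack)
  C2: 9 − 2 = 7  (slack)
  C3: 4 − 4 = 0  (binding)
  C4: 15 − 2 = 13  (slack)

Optimal: u = 0, v = 2
Binding: C3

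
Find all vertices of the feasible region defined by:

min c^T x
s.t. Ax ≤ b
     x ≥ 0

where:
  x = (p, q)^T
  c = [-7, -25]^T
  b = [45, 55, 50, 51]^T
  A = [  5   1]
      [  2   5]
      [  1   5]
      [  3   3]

(0, 0), (9, 0), (7.391, 8.043), (5, 9), (0, 10)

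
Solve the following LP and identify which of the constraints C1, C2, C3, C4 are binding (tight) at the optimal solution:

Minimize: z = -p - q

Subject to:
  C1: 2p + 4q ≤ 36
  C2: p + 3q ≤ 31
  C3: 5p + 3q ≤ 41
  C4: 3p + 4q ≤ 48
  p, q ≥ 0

At p = 4, q = 7, compute slack b - a·x for each constraint:
  C1: 36 − 36 = 0  (binding)
  C2: 31 − 25 = 6  (slack)
  C3: 41 − 41 = 0  (binding)
  C4: 48 − 40 = 8  (slack)

Optimal: p = 4, q = 7
Binding: C1, C3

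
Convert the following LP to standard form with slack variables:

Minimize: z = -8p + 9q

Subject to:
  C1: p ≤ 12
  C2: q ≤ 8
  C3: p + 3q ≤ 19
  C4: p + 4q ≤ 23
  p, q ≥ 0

min z = -8p + 9q

s.t.
  p + s1 = 12
  q + s2 = 8
  p + 3q + s3 = 19
  p + 4q + s4 = 23
  p, q, s1, s2, s3, s4 ≥ 0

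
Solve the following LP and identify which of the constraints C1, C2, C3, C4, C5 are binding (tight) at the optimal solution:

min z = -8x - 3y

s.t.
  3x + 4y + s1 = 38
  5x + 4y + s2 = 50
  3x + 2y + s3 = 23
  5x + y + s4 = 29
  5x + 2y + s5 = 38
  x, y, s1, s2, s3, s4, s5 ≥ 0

At x = 5, y = 4, compute slack b - a·x for each constraint:
  C1: 38 − 31 = 7  (slack)
  C2: 50 − 41 = 9  (slack)
  C3: 23 − 23 = 0  (binding)
  C4: 29 − 29 = 0  (binding)
  C5: 38 − 33 = 5  (slack)

Optimal: x = 5, y = 4
Binding: C3, C4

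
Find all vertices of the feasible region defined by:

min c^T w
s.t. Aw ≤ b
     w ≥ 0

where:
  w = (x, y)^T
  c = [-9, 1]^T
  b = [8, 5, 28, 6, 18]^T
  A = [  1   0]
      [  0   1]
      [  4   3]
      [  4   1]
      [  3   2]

(0, 0), (1.5, 0), (0.25, 5), (0, 5)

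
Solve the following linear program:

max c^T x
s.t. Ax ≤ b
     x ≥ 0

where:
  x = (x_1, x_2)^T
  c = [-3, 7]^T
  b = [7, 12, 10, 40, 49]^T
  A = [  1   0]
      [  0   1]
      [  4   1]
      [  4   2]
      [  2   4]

Evaluate the objective at each vertex of the feasible region:
  z(0, 0) = 0
  z(2.5, 0) = -7.5
  z(0, 10) = 70  ←
The maximum is at x_1 = 0, x_2 = 10.

x_1 = 0, x_2 = 10, z = 70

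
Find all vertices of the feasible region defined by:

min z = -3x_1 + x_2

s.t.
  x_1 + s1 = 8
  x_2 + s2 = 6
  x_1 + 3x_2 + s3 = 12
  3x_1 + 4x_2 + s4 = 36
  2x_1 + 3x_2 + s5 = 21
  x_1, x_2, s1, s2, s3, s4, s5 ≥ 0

(0, 0), (8, 0), (8, 1.333), (0, 4)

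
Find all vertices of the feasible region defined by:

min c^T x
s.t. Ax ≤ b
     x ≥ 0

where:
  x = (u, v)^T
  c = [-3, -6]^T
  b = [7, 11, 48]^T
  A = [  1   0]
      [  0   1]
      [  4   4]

(0, 0), (7, 0), (7, 5), (1, 11), (0, 11)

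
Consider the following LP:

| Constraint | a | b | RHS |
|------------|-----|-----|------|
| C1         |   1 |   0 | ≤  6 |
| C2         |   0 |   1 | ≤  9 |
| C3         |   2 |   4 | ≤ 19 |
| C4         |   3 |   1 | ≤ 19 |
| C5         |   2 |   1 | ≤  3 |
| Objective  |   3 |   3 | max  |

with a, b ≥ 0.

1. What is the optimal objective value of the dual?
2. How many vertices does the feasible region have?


1. 9
2. 3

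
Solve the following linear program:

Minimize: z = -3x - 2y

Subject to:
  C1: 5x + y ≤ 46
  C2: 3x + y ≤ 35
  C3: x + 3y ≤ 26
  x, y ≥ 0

Evaluate the objective at each vertex of the feasible region:
  z(0, 0) = 0
  z(9.2, 0) = -27.6
  z(8, 6) = -36  ←
  z(0, 8.667) = -17.33
The minimum is at x = 8, y = 6.

x = 8, y = 6, z = -36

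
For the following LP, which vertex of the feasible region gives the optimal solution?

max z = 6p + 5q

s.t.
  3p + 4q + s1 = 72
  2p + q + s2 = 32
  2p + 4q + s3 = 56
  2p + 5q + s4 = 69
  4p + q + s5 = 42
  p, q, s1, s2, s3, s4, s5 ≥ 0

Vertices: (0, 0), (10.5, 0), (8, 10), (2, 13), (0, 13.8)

Evaluate the objective at each vertex of the feasible region:
  z(0, 0) = 0
  z(10.5, 0) = 63
  z(8, 10) = 98  ←
  z(2, 13) = 77
  z(0, 13.8) = 69
The maximum is at p = 8, q = 10.

(8, 10)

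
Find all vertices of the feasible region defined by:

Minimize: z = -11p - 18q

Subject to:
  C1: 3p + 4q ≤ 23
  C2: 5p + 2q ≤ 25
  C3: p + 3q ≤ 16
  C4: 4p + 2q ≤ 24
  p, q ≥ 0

(0, 0), (5, 0), (3.857, 2.857), (1, 5), (0, 5.333)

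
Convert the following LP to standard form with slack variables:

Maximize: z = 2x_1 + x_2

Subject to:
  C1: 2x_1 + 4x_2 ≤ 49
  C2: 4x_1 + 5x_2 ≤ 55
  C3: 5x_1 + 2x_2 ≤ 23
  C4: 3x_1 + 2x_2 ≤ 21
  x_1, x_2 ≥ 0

max z = 2x_1 + x_2

s.t.
  2x_1 + 4x_2 + s1 = 49
  4x_1 + 5x_2 + s2 = 55
  5x_1 + 2x_2 + s3 = 23
  3x_1 + 2x_2 + s4 = 21
  x_1, x_2, s1, s2, s3, s4 ≥ 0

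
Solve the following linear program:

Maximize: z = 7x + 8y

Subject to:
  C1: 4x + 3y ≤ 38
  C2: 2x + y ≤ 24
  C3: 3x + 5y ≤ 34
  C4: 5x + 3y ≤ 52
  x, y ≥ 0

Evaluate the objective at each vertex of the feasible region:
  z(0, 0) = 0
  z(9.5, 0) = 66.5
  z(8, 2) = 72  ←
  z(0, 6.8) = 54.4
The maximum is at x = 8, y = 2.

x = 8, y = 2, z = 72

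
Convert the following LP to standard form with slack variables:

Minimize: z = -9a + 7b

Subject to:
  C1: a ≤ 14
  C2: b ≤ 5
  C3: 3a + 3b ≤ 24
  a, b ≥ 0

min z = -9a + 7b

s.t.
  a + s1 = 14
  b + s2 = 5
  3a + 3b + s3 = 24
  a, b, s1, s2, s3 ≥ 0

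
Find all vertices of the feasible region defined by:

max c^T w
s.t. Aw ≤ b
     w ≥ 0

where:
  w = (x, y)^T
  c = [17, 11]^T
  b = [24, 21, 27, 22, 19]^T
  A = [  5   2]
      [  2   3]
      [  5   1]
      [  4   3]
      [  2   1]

(0, 0), (4.8, 0), (4, 2), (0.5, 6.667), (0, 7)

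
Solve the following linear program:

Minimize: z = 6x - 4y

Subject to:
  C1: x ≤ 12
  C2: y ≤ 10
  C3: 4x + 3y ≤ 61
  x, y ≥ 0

Evaluate the objective at each vertex of the feasible region:
  z(0, 0) = 0
  z(12, 0) = 72
  z(12, 4.333) = 54.67
  z(7.75, 10) = 6.5
  z(0, 10) = -40  ←
The minimum is at x = 0, y = 10.

x = 0, y = 10, z = -40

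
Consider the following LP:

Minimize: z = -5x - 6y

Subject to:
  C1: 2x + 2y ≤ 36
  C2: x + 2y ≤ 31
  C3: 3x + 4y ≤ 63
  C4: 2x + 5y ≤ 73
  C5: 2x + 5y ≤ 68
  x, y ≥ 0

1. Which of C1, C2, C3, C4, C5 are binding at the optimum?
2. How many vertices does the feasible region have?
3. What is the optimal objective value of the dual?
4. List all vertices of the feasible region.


1. C1, C3
2. 5
3. -99
4. (0, 0), (18, 0), (9, 9), (6.143, 11.14), (0, 13.6)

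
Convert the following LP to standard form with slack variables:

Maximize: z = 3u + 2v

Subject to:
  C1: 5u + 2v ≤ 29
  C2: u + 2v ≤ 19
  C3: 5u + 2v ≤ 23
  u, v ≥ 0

max z = 3u + 2v

s.t.
  5u + 2v + s1 = 29
  u + 2v + s2 = 19
  5u + 2v + s3 = 23
  u, v, s1, s2, s3 ≥ 0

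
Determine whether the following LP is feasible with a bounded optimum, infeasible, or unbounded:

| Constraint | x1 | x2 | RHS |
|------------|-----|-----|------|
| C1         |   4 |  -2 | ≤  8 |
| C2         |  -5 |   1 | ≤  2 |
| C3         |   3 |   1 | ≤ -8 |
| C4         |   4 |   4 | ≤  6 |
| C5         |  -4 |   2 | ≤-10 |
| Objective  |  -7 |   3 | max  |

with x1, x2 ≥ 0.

Infeasible (no feasible solution exists)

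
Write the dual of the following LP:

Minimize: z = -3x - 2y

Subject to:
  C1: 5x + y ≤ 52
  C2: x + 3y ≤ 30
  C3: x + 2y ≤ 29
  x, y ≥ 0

Primal min cᵀx s.t. Ax ≤ b, x ≥ 0  →  Dual max −bᵀy s.t. Aᵀy ≥ −c, y ≥ 0.

Maximize: z = -52y1 - 30y2 - 29y3

Subject to:
  5y1 + y2 + y3 ≥ 3
  y1 + 3y2 + 2y3 ≥ 2
  y1, y2, y3 ≥ 0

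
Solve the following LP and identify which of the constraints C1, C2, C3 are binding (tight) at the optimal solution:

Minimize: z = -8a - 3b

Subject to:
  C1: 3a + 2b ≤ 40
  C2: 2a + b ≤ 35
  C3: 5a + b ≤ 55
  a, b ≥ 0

At a = 10, b = 5, compute slack b - a·x for each constraint:
  C1: 40 − 40 = 0  (binding)
  C2: 35 − 25 = 10  (slack)
  C3: 55 − 55 = 0  (binding)

Optimal: a = 10, b = 5
Binding: C1, C3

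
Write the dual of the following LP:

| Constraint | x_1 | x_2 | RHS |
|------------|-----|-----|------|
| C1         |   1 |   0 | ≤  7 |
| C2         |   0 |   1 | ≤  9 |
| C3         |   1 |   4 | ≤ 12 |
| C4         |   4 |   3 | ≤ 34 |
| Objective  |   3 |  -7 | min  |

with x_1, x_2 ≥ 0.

Primal min cᵀx s.t. Ax ≤ b, x ≥ 0  →  Dual max −bᵀy s.t. Aᵀy ≥ −c, y ≥ 0.

Maximize: z = -7y1 - 9y2 - 12y3 - 34y4

Subject to:
  y1 + y3 + 4y4 ≥ -3
  y2 + 4y3 + 3y4 ≥ 7
  y1, y2, y3, y4 ≥ 0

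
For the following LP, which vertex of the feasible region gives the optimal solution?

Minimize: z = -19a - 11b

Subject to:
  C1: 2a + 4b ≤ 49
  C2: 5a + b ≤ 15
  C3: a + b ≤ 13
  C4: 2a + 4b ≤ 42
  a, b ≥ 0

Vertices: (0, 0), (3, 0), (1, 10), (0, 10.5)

Evaluate the objective at each vertex of the feasible region:
  z(0, 0) = 0
  z(3, 0) = -57
  z(1, 10) = -129  ←
  z(0, 10.5) = -115.5
The minimum is at a = 1, b = 10.

(1, 10)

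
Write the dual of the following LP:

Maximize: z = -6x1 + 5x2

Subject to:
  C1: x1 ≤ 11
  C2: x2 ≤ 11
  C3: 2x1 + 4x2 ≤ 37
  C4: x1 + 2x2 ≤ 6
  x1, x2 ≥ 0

Primal max cᵀx s.t. Ax ≤ b, x ≥ 0  →  Dual min bᵀy s.t. Aᵀy ≥ c, y ≥ 0.

Minimize: z = 11y1 + 11y2 + 37y3 + 6y4

Subject to:
  y1 + 2y3 + y4 ≥ -6
  y2 + 4y3 + 2y4 ≥ 5
  y1, y2, y3, y4 ≥ 0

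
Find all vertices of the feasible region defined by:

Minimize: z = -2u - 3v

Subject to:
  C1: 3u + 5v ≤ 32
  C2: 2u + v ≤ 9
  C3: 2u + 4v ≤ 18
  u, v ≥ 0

(0, 0), (4.5, 0), (3, 3), (0, 4.5)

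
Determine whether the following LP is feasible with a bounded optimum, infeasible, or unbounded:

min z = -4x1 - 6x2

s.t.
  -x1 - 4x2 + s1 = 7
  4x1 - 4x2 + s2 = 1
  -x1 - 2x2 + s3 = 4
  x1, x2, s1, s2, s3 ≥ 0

Unbounded (objective can decrease without bound)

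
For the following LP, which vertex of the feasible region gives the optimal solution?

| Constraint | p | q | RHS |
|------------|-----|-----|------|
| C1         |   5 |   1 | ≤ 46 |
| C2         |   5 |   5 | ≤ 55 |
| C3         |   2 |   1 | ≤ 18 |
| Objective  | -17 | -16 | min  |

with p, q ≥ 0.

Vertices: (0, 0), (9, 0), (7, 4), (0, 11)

Evaluate the objective at each vertex of the feasible region:
  z(0, 0) = 0
  z(9, 0) = -153
  z(7, 4) = -183  ←
  z(0, 11) = -176
The minimum is at p = 7, q = 4.

(7, 4)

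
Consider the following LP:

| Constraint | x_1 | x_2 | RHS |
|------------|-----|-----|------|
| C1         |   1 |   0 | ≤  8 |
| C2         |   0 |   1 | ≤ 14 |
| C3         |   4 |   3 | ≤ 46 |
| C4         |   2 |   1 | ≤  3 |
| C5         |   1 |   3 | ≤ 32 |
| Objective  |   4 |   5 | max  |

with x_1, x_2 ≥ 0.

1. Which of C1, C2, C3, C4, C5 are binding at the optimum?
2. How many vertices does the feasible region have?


1. C4
2. 3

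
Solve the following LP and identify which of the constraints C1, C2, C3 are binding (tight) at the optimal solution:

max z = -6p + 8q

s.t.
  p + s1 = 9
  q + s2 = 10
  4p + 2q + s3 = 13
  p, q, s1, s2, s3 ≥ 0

At p = 0, q = 6.5, compute slack b - a·x for each constraint:
  C1: 9 − 0 = 9  (slack)
  C2: 10 − 6.5 = 3.5  (slack)
  C3: 13 − 13 = 0  (binding)

Optimal: p = 0, q = 6.5
Binding: C3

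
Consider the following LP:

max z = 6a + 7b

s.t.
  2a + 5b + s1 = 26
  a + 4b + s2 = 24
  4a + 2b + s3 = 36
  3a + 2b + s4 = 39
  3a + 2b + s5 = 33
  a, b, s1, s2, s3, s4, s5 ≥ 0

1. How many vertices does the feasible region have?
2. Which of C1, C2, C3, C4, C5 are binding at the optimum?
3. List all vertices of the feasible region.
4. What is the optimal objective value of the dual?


1. 4
2. C1, C3
3. (0, 0), (9, 0), (8, 2), (0, 5.2)
4. 62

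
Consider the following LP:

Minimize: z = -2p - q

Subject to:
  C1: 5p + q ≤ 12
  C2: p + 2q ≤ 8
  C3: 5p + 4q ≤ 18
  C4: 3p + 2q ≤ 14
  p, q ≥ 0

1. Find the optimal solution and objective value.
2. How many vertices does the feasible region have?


1. p = 2, q = 2, z = -6
2. 5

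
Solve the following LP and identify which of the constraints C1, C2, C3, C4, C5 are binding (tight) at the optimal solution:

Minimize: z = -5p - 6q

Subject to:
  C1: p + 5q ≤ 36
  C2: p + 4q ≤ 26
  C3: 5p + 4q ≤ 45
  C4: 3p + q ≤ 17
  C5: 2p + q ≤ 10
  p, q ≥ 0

At p = 2, q = 6, compute slack b - a·x for each constraint:
  C1: 36 − 32 = 4  (slack)
  C2: 26 − 26 = 0  (binding)
  C3: 45 − 34 = 11  (slack)
  C4: 17 − 12 = 5  (slack)
  C5: 10 − 10 = 0  (binding)

Optimal: p = 2, q = 6
Binding: C2, C5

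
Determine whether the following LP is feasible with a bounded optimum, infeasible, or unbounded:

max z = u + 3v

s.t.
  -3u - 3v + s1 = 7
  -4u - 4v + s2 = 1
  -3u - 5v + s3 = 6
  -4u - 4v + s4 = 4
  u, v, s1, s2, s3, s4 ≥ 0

Unbounded (objective can increase without bound)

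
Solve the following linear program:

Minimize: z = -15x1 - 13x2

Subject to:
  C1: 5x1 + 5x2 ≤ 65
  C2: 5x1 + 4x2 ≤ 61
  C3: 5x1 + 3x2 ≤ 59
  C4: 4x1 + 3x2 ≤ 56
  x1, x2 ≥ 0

Evaluate the objective at each vertex of the feasible region:
  z(0, 0) = 0
  z(11.8, 0) = -177
  z(10.6, 2) = -185
  z(9, 4) = -187  ←
  z(0, 13) = -169
The minimum is at x1 = 9, x2 = 4.

x1 = 9, x2 = 4, z = -187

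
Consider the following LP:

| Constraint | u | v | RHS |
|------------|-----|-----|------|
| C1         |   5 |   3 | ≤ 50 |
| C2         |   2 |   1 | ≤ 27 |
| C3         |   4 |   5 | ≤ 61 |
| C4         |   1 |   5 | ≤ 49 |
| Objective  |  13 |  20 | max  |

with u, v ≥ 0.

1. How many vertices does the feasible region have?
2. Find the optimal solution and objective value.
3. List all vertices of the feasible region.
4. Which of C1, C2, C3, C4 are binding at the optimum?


1. 5
2. u = 4, v = 9, z = 232
3. (0, 0), (10, 0), (5.154, 8.077), (4, 9), (0, 9.8)
4. C3, C4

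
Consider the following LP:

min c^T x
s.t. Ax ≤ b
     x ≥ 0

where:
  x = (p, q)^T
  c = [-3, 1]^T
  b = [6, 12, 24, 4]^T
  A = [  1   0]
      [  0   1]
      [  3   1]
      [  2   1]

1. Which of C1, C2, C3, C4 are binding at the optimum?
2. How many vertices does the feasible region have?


1. C4
2. 3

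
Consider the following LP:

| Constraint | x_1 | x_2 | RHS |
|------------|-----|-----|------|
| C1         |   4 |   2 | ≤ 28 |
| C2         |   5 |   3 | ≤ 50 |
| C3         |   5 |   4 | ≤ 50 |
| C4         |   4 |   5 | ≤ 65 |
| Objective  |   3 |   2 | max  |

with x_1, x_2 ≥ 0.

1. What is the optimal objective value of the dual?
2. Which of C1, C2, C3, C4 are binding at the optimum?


1. 26
2. C1, C3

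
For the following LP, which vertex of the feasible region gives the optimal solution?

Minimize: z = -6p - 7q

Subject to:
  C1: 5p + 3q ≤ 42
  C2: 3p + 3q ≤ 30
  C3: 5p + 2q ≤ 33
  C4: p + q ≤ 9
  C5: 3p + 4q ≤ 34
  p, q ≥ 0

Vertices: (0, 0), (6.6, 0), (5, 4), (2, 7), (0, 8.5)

Evaluate the objective at each vertex of the feasible region:
  z(0, 0) = 0
  z(6.6, 0) = -39.6
  z(5, 4) = -58
  z(2, 7) = -61  ←
  z(0, 8.5) = -59.5
The minimum is at p = 2, q = 7.

(2, 7)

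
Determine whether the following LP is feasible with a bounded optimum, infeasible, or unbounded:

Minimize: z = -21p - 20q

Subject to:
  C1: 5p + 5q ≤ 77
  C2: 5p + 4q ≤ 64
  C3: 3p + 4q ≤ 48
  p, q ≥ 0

Feasible with a bounded optimal solution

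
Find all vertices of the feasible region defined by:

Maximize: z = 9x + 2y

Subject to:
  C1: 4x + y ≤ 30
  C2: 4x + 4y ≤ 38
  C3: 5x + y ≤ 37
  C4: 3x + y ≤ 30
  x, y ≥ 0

(0, 0), (7.4, 0), (7, 2), (6.833, 2.667), (0, 9.5)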